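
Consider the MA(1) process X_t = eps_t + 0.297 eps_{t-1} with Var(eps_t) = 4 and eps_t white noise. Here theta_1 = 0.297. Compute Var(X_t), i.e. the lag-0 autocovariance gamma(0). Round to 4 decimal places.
\gamma(0) = 4.3528

For an MA(q) process X_t = eps_t + sum_i theta_i eps_{t-i} with
Var(eps_t) = sigma^2, the variance is
  gamma(0) = sigma^2 * (1 + sum_i theta_i^2).
  sum_i theta_i^2 = (0.297)^2 = 0.088209.
  gamma(0) = 4 * (1 + 0.088209) = 4 * 1.088209 = 4.352836, which rounds to 4.3528.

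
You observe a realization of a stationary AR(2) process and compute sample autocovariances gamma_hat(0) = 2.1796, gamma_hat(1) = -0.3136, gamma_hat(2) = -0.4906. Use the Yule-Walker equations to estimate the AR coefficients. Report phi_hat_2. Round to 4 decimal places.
\hat\phi_{2} = -0.2510

The Yule-Walker equations for an AR(p) process read, in matrix form,
  Gamma_p phi = r_p,   with   (Gamma_p)_{ij} = gamma(|i - j|),
                       (r_p)_i = gamma(i),   i,j = 1..p.
Substitute the sample gammas (Toeplitz matrix and right-hand side of size 2):
  Gamma_p = [[2.1796, -0.3136], [-0.3136, 2.1796]]
  r_p     = [-0.3136, -0.4906]
Written out:
  2.1796 phi_1 - 0.3136 phi_2 = -0.3136
  -0.3136 phi_1 + 2.1796 phi_2 = -0.4906
Solve by Cramer's rule:
  det = gamma(0)^2 - gamma(1)^2 = (2.1796)^2 - (-0.3136)^2 = 4.75065616 - 0.09834496 = 4.6523112
  phi_hat_1 = [gamma(1) gamma(0) - gamma(1) gamma(2)] / det = [(-0.3136)(2.1796) - (-0.3136)(-0.4906)] / 4.6523112 = -0.83737472 / 4.6523112 = -0.18
  phi_hat_2 = [gamma(0) gamma(2) - gamma(1)^2] / det = [(2.1796)(-0.4906) - (-0.3136)^2] / 4.6523112 = -1.16765672 / 4.6523112 = -0.251
So phi_hat = [-0.1800, -0.2510].
Therefore phi_hat_2 = -0.2510.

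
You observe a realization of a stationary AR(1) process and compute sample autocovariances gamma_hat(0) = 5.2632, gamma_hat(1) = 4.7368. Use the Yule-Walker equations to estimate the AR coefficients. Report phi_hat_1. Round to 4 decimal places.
\hat\phi_{1} = 0.9000

The Yule-Walker equations for an AR(p) process read, in matrix form,
  Gamma_p phi = r_p,   with   (Gamma_p)_{ij} = gamma(|i - j|),
                       (r_p)_i = gamma(i),   i,j = 1..p.
Substitute the sample gammas (Toeplitz matrix and right-hand side of size 1):
  Gamma_p = [[5.2632]]
  r_p     = [4.7368]
With p = 1 this is the single equation gamma(0) phi_1 = gamma(1):
  phi_hat_1 = gamma(1) / gamma(0) = 4.7368 / 5.2632 = 0.9000.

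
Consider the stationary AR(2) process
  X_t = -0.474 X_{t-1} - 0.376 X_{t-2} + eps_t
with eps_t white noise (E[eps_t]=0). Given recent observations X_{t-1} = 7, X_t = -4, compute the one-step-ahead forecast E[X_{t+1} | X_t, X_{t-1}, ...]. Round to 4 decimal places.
E[X_{t+1} \mid \mathcal F_t] = -0.7360

For an AR(p) model X_t = c + sum_i phi_i X_{t-i} + eps_t, the
one-step-ahead conditional mean is
  E[X_{t+1} | X_t, ...] = c + sum_i phi_i X_{t+1-i}.
Substitute known values:
  E[X_{t+1} | ...] = (-0.474) * (-4) + (-0.376) * (7)
                   = -0.7360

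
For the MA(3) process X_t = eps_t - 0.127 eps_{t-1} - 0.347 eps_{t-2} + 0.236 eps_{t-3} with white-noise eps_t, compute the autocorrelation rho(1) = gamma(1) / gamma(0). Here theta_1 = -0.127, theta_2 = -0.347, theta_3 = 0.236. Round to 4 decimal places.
\rho(1) = -0.1382

For an MA(q) process with theta_0 = 1, the autocovariance is
  gamma(k) = sigma^2 * sum_{i=0..q-k} theta_i * theta_{i+k},
and rho(k) = gamma(k) / gamma(0). Sigma^2 cancels.
  numerator   = (1)*(-0.127) + (-0.127)*(-0.347) + (-0.347)*(0.236) = -0.164823.
  denominator = (1)^2 + (-0.127)^2 + (-0.347)^2 + (0.236)^2 = 1.192234.
  rho(1) = -0.164823 / 1.192234 = -0.1382.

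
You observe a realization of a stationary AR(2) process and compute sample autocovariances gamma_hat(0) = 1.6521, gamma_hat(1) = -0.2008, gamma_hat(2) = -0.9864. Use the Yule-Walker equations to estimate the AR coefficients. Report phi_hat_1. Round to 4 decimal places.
\hat\phi_{1} = -0.1970

The Yule-Walker equations for an AR(p) process read, in matrix form,
  Gamma_p phi = r_p,   with   (Gamma_p)_{ij} = gamma(|i - j|),
                       (r_p)_i = gamma(i),   i,j = 1..p.
Substitute the sample gammas (Toeplitz matrix and right-hand side of size 2):
  Gamma_p = [[1.6521, -0.2008], [-0.2008, 1.6521]]
  r_p     = [-0.2008, -0.9864]
Written out:
  1.6521 phi_1 - 0.2008 phi_2 = -0.2008
  -0.2008 phi_1 + 1.6521 phi_2 = -0.9864
Solve by Cramer's rule:
  det = gamma(0)^2 - gamma(1)^2 = (1.6521)^2 - (-0.2008)^2 = 2.72943441 - 0.04032064 = 2.68911377
  phi_hat_1 = [gamma(1) gamma(0) - gamma(1) gamma(2)] / det = [(-0.2008)(1.6521) - (-0.2008)(-0.9864)] / 2.68911377 = -0.5298108 / 2.68911377 = -0.197
  phi_hat_2 = [gamma(0) gamma(2) - gamma(1)^2] / det = [(1.6521)(-0.9864) - (-0.2008)^2] / 2.68911377 = -1.66995208 / 2.68911377 = -0.621
So phi_hat = [-0.1970, -0.6210].
Therefore phi_hat_1 = -0.1970.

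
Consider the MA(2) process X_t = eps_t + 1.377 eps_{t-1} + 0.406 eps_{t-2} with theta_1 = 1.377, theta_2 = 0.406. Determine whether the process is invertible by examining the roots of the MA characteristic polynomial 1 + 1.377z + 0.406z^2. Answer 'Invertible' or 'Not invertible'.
\text{Invertible}

The MA(q) characteristic polynomial is P(z) = 1 + 1.377z + 0.406z^2.
Invertibility requires all roots to lie outside the unit circle, i.e. |z| > 1 for every root.
Set 1 + (1.377) z + (0.406) z^2 = 0, i.e. a z^2 + b z + c = 0 with a = 0.406, b = 1.377, c = 1.
Discriminant D = b^2 - 4ac = (1.377)^2 - 4*(0.406)*1 = 1.896129 - (1.624) = 0.272129.
D >= 0, so the roots are real: z = (-b +/- sqrt(D)) / (2a) = (-1.377 +/- 0.52166) / (0.812).
  z_1 = (-1.377 + 0.52166) / (0.812) = -1.0534,   |z_1| = 1.0534.
  z_2 = (-1.377 - 0.52166) / (0.812) = -2.3383,   |z_2| = 2.3383.
Moduli of all roots: 1.0534, 2.3383.
All moduli strictly greater than 1? Yes.
Verdict: Invertible.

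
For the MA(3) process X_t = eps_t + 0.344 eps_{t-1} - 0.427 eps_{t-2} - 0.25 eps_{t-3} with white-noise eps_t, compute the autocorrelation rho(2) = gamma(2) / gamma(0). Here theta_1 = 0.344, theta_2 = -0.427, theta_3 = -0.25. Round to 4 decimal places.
\rho(2) = -0.3763

For an MA(q) process with theta_0 = 1, the autocovariance is
  gamma(k) = sigma^2 * sum_{i=0..q-k} theta_i * theta_{i+k},
and rho(k) = gamma(k) / gamma(0). Sigma^2 cancels.
  numerator   = (1)*(-0.427) + (0.344)*(-0.25) = -0.513.
  denominator = (1)^2 + (0.344)^2 + (-0.427)^2 + (-0.25)^2 = 1.363165.
  rho(2) = -0.513 / 1.363165 = -0.3763.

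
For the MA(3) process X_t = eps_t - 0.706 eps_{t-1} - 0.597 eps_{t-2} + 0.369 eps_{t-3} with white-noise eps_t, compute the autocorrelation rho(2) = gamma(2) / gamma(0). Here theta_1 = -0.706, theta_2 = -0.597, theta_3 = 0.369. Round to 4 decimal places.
\rho(2) = -0.4307

For an MA(q) process with theta_0 = 1, the autocovariance is
  gamma(k) = sigma^2 * sum_{i=0..q-k} theta_i * theta_{i+k},
and rho(k) = gamma(k) / gamma(0). Sigma^2 cancels.
  numerator   = (1)*(-0.597) + (-0.706)*(0.369) = -0.857514.
  denominator = (1)^2 + (-0.706)^2 + (-0.597)^2 + (0.369)^2 = 1.991006.
  rho(2) = -0.857514 / 1.991006 = -0.4307.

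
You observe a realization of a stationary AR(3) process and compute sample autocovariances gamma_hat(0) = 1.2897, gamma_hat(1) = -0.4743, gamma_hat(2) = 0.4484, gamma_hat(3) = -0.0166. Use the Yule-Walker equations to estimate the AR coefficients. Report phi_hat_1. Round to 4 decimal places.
\hat\phi_{1} = -0.3300

The Yule-Walker equations for an AR(p) process read, in matrix form,
  Gamma_p phi = r_p,   with   (Gamma_p)_{ij} = gamma(|i - j|),
                       (r_p)_i = gamma(i),   i,j = 1..p.
Substitute the sample gammas (Toeplitz matrix and right-hand side of size 3):
  Gamma_p = [[1.2897, -0.4743, 0.4484], [-0.4743, 1.2897, -0.4743], [0.4484, -0.4743, 1.2897]]
  r_p     = [-0.4743, 0.4484, -0.0166]
Written out (R1..R3):
  (R1) 1.2897 phi_1 - 0.4743 phi_2 + 0.4484 phi_3 = -0.4743
  (R2) -0.4743 phi_1 + 1.2897 phi_2 - 0.4743 phi_3 = 0.4484
  (R3) 0.4484 phi_1 - 0.4743 phi_2 + 1.2897 phi_3 = -0.0166
Gaussian elimination:
  R2 <- R2 - (-0.4743/1.2897) R1 = R2 - (-0.36776) R1:  1.115271 phi_2 - 0.309396 phi_3 = 0.273971
  R3 <- R3 - (0.4484/1.2897) R1 = R3 - (0.347678) R1:  -0.309396 phi_2 + 1.133801 phi_3 = 0.148304
  R3 <- R3 - (-0.309396/1.115271) R2 = R3 - (-0.277418) R2:  1.047969 phi_3 = 0.224308
Back-substitution:
  phi_hat_3 = 0.224308 / 1.047969 = 0.214041
  phi_hat_2 = (0.273971 - (-0.309396)(0.214041)) / 1.115271 = 0.305033
  phi_hat_1 = (-0.4743 - (-0.4743)(0.305033) - (0.4484)(0.214041)) / 1.2897 = -0.329998
So phi_hat = [-0.3300, 0.3050, 0.2140].
Therefore phi_hat_1 = -0.3300.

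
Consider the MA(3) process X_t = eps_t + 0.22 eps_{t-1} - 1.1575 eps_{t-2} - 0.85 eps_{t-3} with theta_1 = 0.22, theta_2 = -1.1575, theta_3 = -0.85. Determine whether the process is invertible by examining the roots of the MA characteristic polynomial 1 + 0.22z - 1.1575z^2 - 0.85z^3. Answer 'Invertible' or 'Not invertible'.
\text{Not invertible}

The MA(q) characteristic polynomial is P(z) = 1 + 0.22z - 1.1575z^2 - 0.85z^3.
Invertibility requires all roots to lie outside the unit circle, i.e. |z| > 1 for every root.
Degree 3: look for a simple real root z0 first, then factor out (1 - z/z0) and solve the remaining quadratic.
Testing z0 = 0.8: P(0.8) = 1 + (0.22)(0.8) + (-1.1575)(0.8)^2 + (-0.85)(0.8)^3
  = 1 + (0.176) + (-0.7408) + (-0.4352) = 0.  So z_0 = 0.8 is a root, |z_0| = 0.8.
Divide out the factor (1 - 1.25 z) = (1 - z/z0) (since 1/z0 = 1.25):
  P(z) = (1 - 1.25 z)(1 + (1.47) z + (0.68) z^2)
  [check: z-coef 1.47 - (1.25) = 0.22; z^2-coef 0.68 - (1.25)(1.47) = -1.1575; z^3-coef -(1.25)(0.68) = -0.85.]
Remaining roots from the quadratic factor 1 + (1.47) z + (0.68) z^2:
  Set 1 + (1.47) z + (0.68) z^2 = 0, i.e. a z^2 + b z + c = 0 with a = 0.68, b = 1.47, c = 1.
  Discriminant D = b^2 - 4ac = (1.47)^2 - 4*(0.68)*1 = 2.1609 - (2.72) = -0.5591.
  D < 0, so the roots are the complex-conjugate pair z = (-b +/- i sqrt(-D)) / (2a) = -1.0809 +/- 0.5498i.
  For a conjugate pair |z|^2 = z * conj(z) = (product of roots) = c/a = 1/(0.68) = 1.470588, so |z| = sqrt(1.470588) = 1.2127 for both roots.
Moduli of all roots: 0.8000, 1.2127, 1.2127.
All moduli strictly greater than 1? No.
Verdict: Not invertible.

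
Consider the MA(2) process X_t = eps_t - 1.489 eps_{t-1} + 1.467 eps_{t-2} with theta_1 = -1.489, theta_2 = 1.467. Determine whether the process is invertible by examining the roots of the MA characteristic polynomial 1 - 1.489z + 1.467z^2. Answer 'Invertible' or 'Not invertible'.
\text{Not invertible}

The MA(q) characteristic polynomial is P(z) = 1 - 1.489z + 1.467z^2.
Invertibility requires all roots to lie outside the unit circle, i.e. |z| > 1 for every root.
Set 1 + (-1.489) z + (1.467) z^2 = 0, i.e. a z^2 + b z + c = 0 with a = 1.467, b = -1.489, c = 1.
Discriminant D = b^2 - 4ac = (-1.489)^2 - 4*(1.467)*1 = 2.217121 - (5.868) = -3.650879.
D < 0, so the roots are the complex-conjugate pair z = (-b +/- i sqrt(-D)) / (2a) = 0.5075 +/- 0.6512i.
For a conjugate pair |z|^2 = z * conj(z) = (product of roots) = c/a = 1/(1.467) = 0.681663, so |z| = sqrt(0.681663) = 0.8256 for both roots.
Moduli of all roots: 0.8256, 0.8256.
All moduli strictly greater than 1? No.
Verdict: Not invertible.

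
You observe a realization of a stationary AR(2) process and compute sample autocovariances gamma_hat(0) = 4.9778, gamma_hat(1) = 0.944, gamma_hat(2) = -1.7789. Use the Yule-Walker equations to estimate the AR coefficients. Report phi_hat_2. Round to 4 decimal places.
\hat\phi_{2} = -0.4080

The Yule-Walker equations for an AR(p) process read, in matrix form,
  Gamma_p phi = r_p,   with   (Gamma_p)_{ij} = gamma(|i - j|),
                       (r_p)_i = gamma(i),   i,j = 1..p.
Substitute the sample gammas (Toeplitz matrix and right-hand side of size 2):
  Gamma_p = [[4.9778, 0.944], [0.944, 4.9778]]
  r_p     = [0.944, -1.7789]
Written out:
  4.9778 phi_1 + 0.944 phi_2 = 0.944
  0.944 phi_1 + 4.9778 phi_2 = -1.7789
Solve by Cramer's rule:
  det = gamma(0)^2 - gamma(1)^2 = (4.9778)^2 - (0.944)^2 = 24.77849284 - 0.891136 = 23.88735684
  phi_hat_1 = [gamma(1) gamma(0) - gamma(1) gamma(2)] / det = [(0.944)(4.9778) - (0.944)(-1.7789)] / 23.88735684 = 6.3783248 / 23.88735684 = 0.267
  phi_hat_2 = [gamma(0) gamma(2) - gamma(1)^2] / det = [(4.9778)(-1.7789) - (0.944)^2] / 23.88735684 = -9.74614442 / 23.88735684 = -0.408
So phi_hat = [0.2670, -0.4080].
Therefore phi_hat_2 = -0.4080.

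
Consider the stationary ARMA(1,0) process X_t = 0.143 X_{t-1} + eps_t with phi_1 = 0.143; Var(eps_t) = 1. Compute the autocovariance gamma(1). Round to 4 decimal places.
\gamma(1) = 0.1460

Multiply the model equation by X_{t-k} and take expectations. With theta_0 = psi_0 = 1 and psi_j the MA(infinity) weights, this gives
  gamma(k) - sum_i phi_i gamma(k-i) = c_k,
  c_k = sigma^2 * sum_{j=k..q} theta_j psi_{j-k}   (c_k = 0 for k > q),
using gamma(-m) = gamma(m).
Pure AR (q = 0): c_0 = sigma^2 = 1, c_k = 0 for k >= 1.
Equations for k = 0 and k = 1 (AR order 1):
  gamma(0) = phi_1 gamma(1) + c_0
  gamma(1) = phi_1 gamma(0) + c_1
Substituting the second into the first: gamma(0) (1 - phi_1^2) = c_0 + phi_1 c_1, so
  gamma(0) = c_0 / (1 - phi_1^2) = 1 / (1 - (0.143)^2) = 1 / 0.979551 = 1.020876.
  gamma(1) = phi_1 gamma(0) = (0.143)(1.020876) = 0.145985.
Therefore gamma(1) = 0.1460 (to 4 decimal places).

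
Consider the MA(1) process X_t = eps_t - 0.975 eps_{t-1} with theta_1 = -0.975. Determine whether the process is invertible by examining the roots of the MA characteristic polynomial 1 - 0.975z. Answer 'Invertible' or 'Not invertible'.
\text{Invertible}

The MA(q) characteristic polynomial is P(z) = 1 - 0.975z.
Invertibility requires all roots to lie outside the unit circle, i.e. |z| > 1 for every root.
This is linear in z: 1 + (-0.975) z = 0  =>  z = -1/(-0.975) = 1.025641,  |z| = 1.025641.
Moduli of all roots: 1.0256.
All moduli strictly greater than 1? Yes.
Verdict: Invertible.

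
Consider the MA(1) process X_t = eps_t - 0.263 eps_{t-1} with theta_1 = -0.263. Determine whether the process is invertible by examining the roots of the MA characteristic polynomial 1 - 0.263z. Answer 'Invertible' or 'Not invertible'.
\text{Invertible}

The MA(q) characteristic polynomial is P(z) = 1 - 0.263z.
Invertibility requires all roots to lie outside the unit circle, i.e. |z| > 1 for every root.
This is linear in z: 1 + (-0.263) z = 0  =>  z = -1/(-0.263) = 3.802281,  |z| = 3.802281.
Moduli of all roots: 3.8023.
All moduli strictly greater than 1? Yes.
Verdict: Invertible.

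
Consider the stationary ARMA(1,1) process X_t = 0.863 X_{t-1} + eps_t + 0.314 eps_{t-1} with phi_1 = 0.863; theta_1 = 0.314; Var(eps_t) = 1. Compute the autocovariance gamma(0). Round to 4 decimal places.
\gamma(0) = 6.4277

Multiply the model equation by X_{t-k} and take expectations. With theta_0 = psi_0 = 1 and psi_j the MA(infinity) weights, this gives
  gamma(k) - sum_i phi_i gamma(k-i) = c_k,
  c_k = sigma^2 * sum_{j=k..q} theta_j psi_{j-k}   (c_k = 0 for k > q),
using gamma(-m) = gamma(m).
psi-weights needed (psi_j = theta_j + sum_i phi_i psi_{j-i}):
  psi_1 = theta_1 + phi_1 = 0.314 + (0.863) = 1.177
Right-hand sides:
  c_0 = sigma^2 (1 + theta_1 psi_1) = 1 * (1 + (0.314)(1.177)) = 1 * 1.369578 = 1.369578
  c_1 = sigma^2 theta_1 = 1 * (0.314) = 0.314
  c_2 = 0
Equations for k = 0 and k = 1 (AR order 1):
  gamma(0) = phi_1 gamma(1) + c_0
  gamma(1) = phi_1 gamma(0) + c_1
Substituting the second into the first: gamma(0) (1 - phi_1^2) = c_0 + phi_1 c_1, so
  gamma(0) = (c_0 + phi_1 c_1) / (1 - phi_1^2) = (1.369578 + (0.863)(0.314)) / (1 - (0.863)^2) = 1.64056 / 0.255231 = 6.427746.
Therefore gamma(0) = 6.4277 (to 4 decimal places).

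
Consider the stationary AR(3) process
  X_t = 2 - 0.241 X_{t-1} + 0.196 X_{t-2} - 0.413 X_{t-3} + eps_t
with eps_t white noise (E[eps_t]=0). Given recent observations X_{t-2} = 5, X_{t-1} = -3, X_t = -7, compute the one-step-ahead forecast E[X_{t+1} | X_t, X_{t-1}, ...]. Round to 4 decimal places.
E[X_{t+1} \mid \mathcal F_t] = 1.0340

For an AR(p) model X_t = c + sum_i phi_i X_{t-i} + eps_t, the
one-step-ahead conditional mean is
  E[X_{t+1} | X_t, ...] = c + sum_i phi_i X_{t+1-i}.
Substitute known values:
  E[X_{t+1} | ...] = 2 + (-0.241) * (-7) + (0.196) * (-3) + (-0.413) * (5)
                   = 1.0340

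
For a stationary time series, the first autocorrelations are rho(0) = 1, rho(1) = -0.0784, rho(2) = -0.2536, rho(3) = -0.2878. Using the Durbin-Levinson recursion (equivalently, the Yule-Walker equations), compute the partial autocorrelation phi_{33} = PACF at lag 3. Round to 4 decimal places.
\phi_{33} = -0.3600

The PACF at lag k is phi_{kk}, the last component of the solution
to the Yule-Walker system G_k phi = r_k where
  (G_k)_{ij} = rho(|i - j|), (r_k)_i = rho(i), i,j = 1..k.
Equivalently, Durbin-Levinson gives phi_{kk} iteratively:
  phi_{11} = rho(1)
  phi_{kk} = [rho(k) - sum_{j=1..k-1} phi_{k-1,j} rho(k-j)]
            / [1 - sum_{j=1..k-1} phi_{k-1,j} rho(j)],
  phi_{k,j} = phi_{k-1,j} - phi_{kk} phi_{k-1,k-j},  j = 1..k-1.
Step k = 1:
  phi_11 = rho(1) = -0.0784.
Step k = 2:
  phi_22 = [rho(2) - phi_11 rho(1)] / [1 - phi_11 rho(1)] = [-0.2536 - (-0.0784)(-0.0784)] / [1 - (-0.0784)(-0.0784)]
         = -0.25974656 / 0.99385344 = -0.261353.
  Update: phi_21 = phi_11 - phi_22 phi_11 = -0.0784 - (-0.261353)(-0.0784) = -0.09889.
Step k = 3:
  phi_33 = [rho(3) - phi_21 rho(2) - phi_22 rho(1)] / [1 - phi_21 rho(1) - phi_22 rho(2)]
    numerator   = -0.2878 - (-0.09889)(-0.2536) - (-0.261353)(-0.0784) = -0.3333686
    denominator = 1 - (-0.09889)(-0.0784) - (-0.261353)(-0.2536) = 0.9259679
  phi_33 = -0.3333686 / 0.9259679 = -0.36.
Therefore phi_{33} = -0.3600.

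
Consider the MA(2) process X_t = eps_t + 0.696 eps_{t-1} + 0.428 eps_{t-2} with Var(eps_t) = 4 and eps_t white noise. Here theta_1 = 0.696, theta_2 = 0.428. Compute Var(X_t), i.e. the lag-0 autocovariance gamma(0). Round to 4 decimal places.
\gamma(0) = 6.6704

For an MA(q) process X_t = eps_t + sum_i theta_i eps_{t-i} with
Var(eps_t) = sigma^2, the variance is
  gamma(0) = sigma^2 * (1 + sum_i theta_i^2).
  sum_i theta_i^2 = (0.696)^2 + (0.428)^2 = 0.484416 + 0.183184 = 0.6676.
  gamma(0) = 4 * (1 + 0.6676) = 4 * 1.6676 = 6.6704.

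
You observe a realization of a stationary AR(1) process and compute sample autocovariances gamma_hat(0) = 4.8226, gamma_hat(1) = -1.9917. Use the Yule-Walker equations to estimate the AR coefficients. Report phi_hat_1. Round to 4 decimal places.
\hat\phi_{1} = -0.4130

The Yule-Walker equations for an AR(p) process read, in matrix form,
  Gamma_p phi = r_p,   with   (Gamma_p)_{ij} = gamma(|i - j|),
                       (r_p)_i = gamma(i),   i,j = 1..p.
Substitute the sample gammas (Toeplitz matrix and right-hand side of size 1):
  Gamma_p = [[4.8226]]
  r_p     = [-1.9917]
With p = 1 this is the single equation gamma(0) phi_1 = gamma(1):
  phi_hat_1 = gamma(1) / gamma(0) = -1.9917 / 4.8226 = -0.4130.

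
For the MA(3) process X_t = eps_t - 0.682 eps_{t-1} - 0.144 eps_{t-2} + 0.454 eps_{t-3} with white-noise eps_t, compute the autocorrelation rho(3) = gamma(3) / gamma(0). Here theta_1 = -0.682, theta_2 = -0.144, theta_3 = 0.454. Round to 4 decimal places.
\rho(3) = 0.2683

For an MA(q) process with theta_0 = 1, the autocovariance is
  gamma(k) = sigma^2 * sum_{i=0..q-k} theta_i * theta_{i+k},
and rho(k) = gamma(k) / gamma(0). Sigma^2 cancels.
  numerator   = (1)*(0.454) = 0.454.
  denominator = (1)^2 + (-0.682)^2 + (-0.144)^2 + (0.454)^2 = 1.691976.
  rho(3) = 0.454 / 1.691976 = 0.2683.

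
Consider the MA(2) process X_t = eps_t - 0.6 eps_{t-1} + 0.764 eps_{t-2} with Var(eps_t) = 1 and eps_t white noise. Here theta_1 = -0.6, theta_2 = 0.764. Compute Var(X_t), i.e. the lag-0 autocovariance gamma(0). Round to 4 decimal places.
\gamma(0) = 1.9437

For an MA(q) process X_t = eps_t + sum_i theta_i eps_{t-i} with
Var(eps_t) = sigma^2, the variance is
  gamma(0) = sigma^2 * (1 + sum_i theta_i^2).
  sum_i theta_i^2 = (-0.6)^2 + (0.764)^2 = 0.36 + 0.583696 = 0.943696.
  gamma(0) = 1 * (1 + 0.943696) = 1 * 1.943696 = 1.943696, which rounds to 1.9437.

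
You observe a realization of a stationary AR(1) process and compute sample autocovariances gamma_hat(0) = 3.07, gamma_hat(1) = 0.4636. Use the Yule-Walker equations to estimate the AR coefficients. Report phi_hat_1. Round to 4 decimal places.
\hat\phi_{1} = 0.1510

The Yule-Walker equations for an AR(p) process read, in matrix form,
  Gamma_p phi = r_p,   with   (Gamma_p)_{ij} = gamma(|i - j|),
                       (r_p)_i = gamma(i),   i,j = 1..p.
Substitute the sample gammas (Toeplitz matrix and right-hand side of size 1):
  Gamma_p = [[3.07]]
  r_p     = [0.4636]
With p = 1 this is the single equation gamma(0) phi_1 = gamma(1):
  phi_hat_1 = gamma(1) / gamma(0) = 0.4636 / 3.07 = 0.1510.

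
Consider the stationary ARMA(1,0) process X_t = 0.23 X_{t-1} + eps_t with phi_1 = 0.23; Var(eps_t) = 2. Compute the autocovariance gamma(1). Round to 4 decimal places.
\gamma(1) = 0.4857

Multiply the model equation by X_{t-k} and take expectations. With theta_0 = psi_0 = 1 and psi_j the MA(infinity) weights, this gives
  gamma(k) - sum_i phi_i gamma(k-i) = c_k,
  c_k = sigma^2 * sum_{j=k..q} theta_j psi_{j-k}   (c_k = 0 for k > q),
using gamma(-m) = gamma(m).
Pure AR (q = 0): c_0 = sigma^2 = 2, c_k = 0 for k >= 1.
Equations for k = 0 and k = 1 (AR order 1):
  gamma(0) = phi_1 gamma(1) + c_0
  gamma(1) = phi_1 gamma(0) + c_1
Substituting the second into the first: gamma(0) (1 - phi_1^2) = c_0 + phi_1 c_1, so
  gamma(0) = c_0 / (1 - phi_1^2) = 2 / (1 - (0.23)^2) = 2 / 0.9471 = 2.111709.
  gamma(1) = phi_1 gamma(0) = (0.23)(2.111709) = 0.485693.
Therefore gamma(1) = 0.4857 (to 4 decimal places).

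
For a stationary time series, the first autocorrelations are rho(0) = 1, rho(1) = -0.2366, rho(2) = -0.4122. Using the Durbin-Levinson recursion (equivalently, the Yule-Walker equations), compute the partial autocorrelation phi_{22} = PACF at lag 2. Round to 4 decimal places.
\phi_{22} = -0.4959

The PACF at lag k is phi_{kk}, the last component of the solution
to the Yule-Walker system G_k phi = r_k where
  (G_k)_{ij} = rho(|i - j|), (r_k)_i = rho(i), i,j = 1..k.
Equivalently, Durbin-Levinson gives phi_{kk} iteratively:
  phi_{11} = rho(1)
  phi_{kk} = [rho(k) - sum_{j=1..k-1} phi_{k-1,j} rho(k-j)]
            / [1 - sum_{j=1..k-1} phi_{k-1,j} rho(j)],
  phi_{k,j} = phi_{k-1,j} - phi_{kk} phi_{k-1,k-j},  j = 1..k-1.
Step k = 1:
  phi_11 = rho(1) = -0.2366.
Step k = 2:
  phi_22 = [rho(2) - phi_11 rho(1)] / [1 - phi_11 rho(1)] = [-0.4122 - (-0.2366)(-0.2366)] / [1 - (-0.2366)(-0.2366)]
         = -0.46817956 / 0.94402044 = -0.4959.
Therefore phi_{22} = -0.4959.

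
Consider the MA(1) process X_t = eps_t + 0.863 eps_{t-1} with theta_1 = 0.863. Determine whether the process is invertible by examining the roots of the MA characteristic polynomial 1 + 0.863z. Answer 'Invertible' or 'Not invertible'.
\text{Invertible}

The MA(q) characteristic polynomial is P(z) = 1 + 0.863z.
Invertibility requires all roots to lie outside the unit circle, i.e. |z| > 1 for every root.
This is linear in z: 1 + (0.863) z = 0  =>  z = -1/(0.863) = -1.158749,  |z| = 1.158749.
Moduli of all roots: 1.1587.
All moduli strictly greater than 1? Yes.
Verdict: Invertible.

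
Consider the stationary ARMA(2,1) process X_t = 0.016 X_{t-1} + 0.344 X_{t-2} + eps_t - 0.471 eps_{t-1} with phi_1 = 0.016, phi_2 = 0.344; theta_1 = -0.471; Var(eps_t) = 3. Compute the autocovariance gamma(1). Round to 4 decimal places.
\gamma(1) = -2.0544

Multiply the model equation by X_{t-k} and take expectations. With theta_0 = psi_0 = 1 and psi_j the MA(infinity) weights, this gives
  gamma(k) - sum_i phi_i gamma(k-i) = c_k,
  c_k = sigma^2 * sum_{j=k..q} theta_j psi_{j-k}   (c_k = 0 for k > q),
using gamma(-m) = gamma(m).
psi-weights needed (psi_j = theta_j + sum_i phi_i psi_{j-i}):
  psi_1 = theta_1 + phi_1 = -0.471 + (0.016) = -0.455
Right-hand sides:
  c_0 = sigma^2 (1 + theta_1 psi_1) = 3 * (1 + (-0.471)(-0.455)) = 3 * 1.214305 = 3.642915
  c_1 = sigma^2 theta_1 = 3 * (-0.471) = -1.413
  c_2 = 0
Equations for k = 0, 1, 2 (AR order 2, c_2 = 0):
  (E0) gamma(0) = phi_1 gamma(1) + phi_2 gamma(2) + c_0
  (E1) gamma(1) = phi_1 gamma(0) + phi_2 gamma(1) + c_1
  (E2) gamma(2) = phi_1 gamma(1) + phi_2 gamma(0)
From (E1): gamma(1) = A gamma(0) + B with
  A = phi_1 / (1 - phi_2) = 0.016 / 0.656 = 0.02439,   B = c_1 / (1 - phi_2) = -1.413 / 0.656 = -2.153963.
Insert (E2) into (E0): gamma(0) (1 - phi_2^2) = phi_1 (1 + phi_2) gamma(1) + c_0.
  phi_1 (1 + phi_2) = (0.016)(1.344) = 0.021504,   1 - phi_2^2 = 0.881664.
Replace gamma(1) by A gamma(0) + B and collect gamma(0):
  gamma(0) [0.881664 - (0.021504)(0.02439)] = (0.021504)(-2.153963) + 3.642915
  gamma(0) * 0.88114 = 3.596596
  gamma(0) = 3.596596 / 0.88114 = 4.081756.
  gamma(1) = A gamma(0) + B = (0.02439)(4.081756) + (-2.153963) = -2.054408.
Therefore gamma(1) = -2.0544 (to 4 decimal places).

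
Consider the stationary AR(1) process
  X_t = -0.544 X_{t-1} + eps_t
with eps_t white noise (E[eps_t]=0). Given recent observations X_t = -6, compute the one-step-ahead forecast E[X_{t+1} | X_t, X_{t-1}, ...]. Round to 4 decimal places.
E[X_{t+1} \mid \mathcal F_t] = 3.2640

For an AR(p) model X_t = c + sum_i phi_i X_{t-i} + eps_t, the
one-step-ahead conditional mean is
  E[X_{t+1} | X_t, ...] = c + sum_i phi_i X_{t+1-i}.
Substitute known values:
  E[X_{t+1} | ...] = (-0.544) * (-6)
                   = 3.2640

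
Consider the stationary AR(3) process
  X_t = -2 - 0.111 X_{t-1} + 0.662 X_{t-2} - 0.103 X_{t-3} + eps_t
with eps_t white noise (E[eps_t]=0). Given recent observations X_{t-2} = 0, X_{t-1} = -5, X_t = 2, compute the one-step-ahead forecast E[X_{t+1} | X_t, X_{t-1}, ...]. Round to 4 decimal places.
E[X_{t+1} \mid \mathcal F_t] = -5.5320

For an AR(p) model X_t = c + sum_i phi_i X_{t-i} + eps_t, the
one-step-ahead conditional mean is
  E[X_{t+1} | X_t, ...] = c + sum_i phi_i X_{t+1-i}.
Substitute known values:
  E[X_{t+1} | ...] = -2 + (-0.111) * (2) + (0.662) * (-5) + (-0.103) * (0)
                   = -5.5320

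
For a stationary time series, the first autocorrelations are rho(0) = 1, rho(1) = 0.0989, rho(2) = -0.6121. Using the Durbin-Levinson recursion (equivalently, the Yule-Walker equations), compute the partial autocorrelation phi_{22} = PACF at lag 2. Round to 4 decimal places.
\phi_{22} = -0.6280

The PACF at lag k is phi_{kk}, the last component of the solution
to the Yule-Walker system G_k phi = r_k where
  (G_k)_{ij} = rho(|i - j|), (r_k)_i = rho(i), i,j = 1..k.
Equivalently, Durbin-Levinson gives phi_{kk} iteratively:
  phi_{11} = rho(1)
  phi_{kk} = [rho(k) - sum_{j=1..k-1} phi_{k-1,j} rho(k-j)]
            / [1 - sum_{j=1..k-1} phi_{k-1,j} rho(j)],
  phi_{k,j} = phi_{k-1,j} - phi_{kk} phi_{k-1,k-j},  j = 1..k-1.
Step k = 1:
  phi_11 = rho(1) = 0.0989.
Step k = 2:
  phi_22 = [rho(2) - phi_11 rho(1)] / [1 - phi_11 rho(1)] = [-0.6121 - (0.0989)(0.0989)] / [1 - (0.0989)(0.0989)]
         = -0.62188121 / 0.99021879 = -0.628.
Therefore phi_{22} = -0.6280.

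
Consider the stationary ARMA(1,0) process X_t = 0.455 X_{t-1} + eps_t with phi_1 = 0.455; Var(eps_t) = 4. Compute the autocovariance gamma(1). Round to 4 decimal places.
\gamma(1) = 2.2952

Multiply the model equation by X_{t-k} and take expectations. With theta_0 = psi_0 = 1 and psi_j the MA(infinity) weights, this gives
  gamma(k) - sum_i phi_i gamma(k-i) = c_k,
  c_k = sigma^2 * sum_{j=k..q} theta_j psi_{j-k}   (c_k = 0 for k > q),
using gamma(-m) = gamma(m).
Pure AR (q = 0): c_0 = sigma^2 = 4, c_k = 0 for k >= 1.
Equations for k = 0 and k = 1 (AR order 1):
  gamma(0) = phi_1 gamma(1) + c_0
  gamma(1) = phi_1 gamma(0) + c_1
Substituting the second into the first: gamma(0) (1 - phi_1^2) = c_0 + phi_1 c_1, so
  gamma(0) = c_0 / (1 - phi_1^2) = 4 / (1 - (0.455)^2) = 4 / 0.792975 = 5.044295.
  gamma(1) = phi_1 gamma(0) = (0.455)(5.044295) = 2.295154.
Therefore gamma(1) = 2.2952 (to 4 decimal places).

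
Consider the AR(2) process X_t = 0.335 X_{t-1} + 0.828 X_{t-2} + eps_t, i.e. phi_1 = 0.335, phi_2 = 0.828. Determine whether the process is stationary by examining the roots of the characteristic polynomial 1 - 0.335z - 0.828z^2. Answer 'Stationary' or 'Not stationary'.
\text{Not stationary}

The AR(p) characteristic polynomial is P(z) = 1 - 0.335z - 0.828z^2.
Stationarity requires all roots to lie outside the unit circle, i.e. |z| > 1 for every root.
Set 1 + (-0.335) z + (-0.828) z^2 = 0, i.e. a z^2 + b z + c = 0 with a = -0.828, b = -0.335, c = 1.
Discriminant D = b^2 - 4ac = (-0.335)^2 - 4*(-0.828)*1 = 0.112225 - (-3.312) = 3.424225.
D >= 0, so the roots are real: z = (-b +/- sqrt(D)) / (2a) = (0.335 +/- 1.850466) / (-1.656).
  z_1 = (0.335 + 1.850466) / (-1.656) = -1.3197,   |z_1| = 1.3197.
  z_2 = (0.335 - 1.850466) / (-1.656) = 0.9151,   |z_2| = 0.9151.
Moduli of all roots: 1.3197, 0.9151.
All moduli strictly greater than 1? No.
Verdict: Not stationary.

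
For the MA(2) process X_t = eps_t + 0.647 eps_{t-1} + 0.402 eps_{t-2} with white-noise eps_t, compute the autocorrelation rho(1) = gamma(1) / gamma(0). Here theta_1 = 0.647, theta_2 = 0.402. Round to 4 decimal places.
\rho(1) = 0.5740

For an MA(q) process with theta_0 = 1, the autocovariance is
  gamma(k) = sigma^2 * sum_{i=0..q-k} theta_i * theta_{i+k},
and rho(k) = gamma(k) / gamma(0). Sigma^2 cancels.
  numerator   = (1)*(0.647) + (0.647)*(0.402) = 0.907094.
  denominator = (1)^2 + (0.647)^2 + (0.402)^2 = 1.580213.
  rho(1) = 0.907094 / 1.580213 = 0.5740.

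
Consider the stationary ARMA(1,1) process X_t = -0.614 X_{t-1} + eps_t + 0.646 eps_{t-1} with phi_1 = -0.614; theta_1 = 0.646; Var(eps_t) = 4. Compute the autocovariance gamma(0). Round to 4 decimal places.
\gamma(0) = 4.0066

Multiply the model equation by X_{t-k} and take expectations. With theta_0 = psi_0 = 1 and psi_j the MA(infinity) weights, this gives
  gamma(k) - sum_i phi_i gamma(k-i) = c_k,
  c_k = sigma^2 * sum_{j=k..q} theta_j psi_{j-k}   (c_k = 0 for k > q),
using gamma(-m) = gamma(m).
psi-weights needed (psi_j = theta_j + sum_i phi_i psi_{j-i}):
  psi_1 = theta_1 + phi_1 = 0.646 + (-0.614) = 0.032
Right-hand sides:
  c_0 = sigma^2 (1 + theta_1 psi_1) = 4 * (1 + (0.646)(0.032)) = 4 * 1.020672 = 4.082688
  c_1 = sigma^2 theta_1 = 4 * (0.646) = 2.584
  c_2 = 0
Equations for k = 0 and k = 1 (AR order 1):
  gamma(0) = phi_1 gamma(1) + c_0
  gamma(1) = phi_1 gamma(0) + c_1
Substituting the second into the first: gamma(0) (1 - phi_1^2) = c_0 + phi_1 c_1, so
  gamma(0) = (c_0 + phi_1 c_1) / (1 - phi_1^2) = (4.082688 + (-0.614)(2.584)) / (1 - (-0.614)^2) = 2.496112 / 0.623004 = 4.006575.
Therefore gamma(0) = 4.0066 (to 4 decimal places).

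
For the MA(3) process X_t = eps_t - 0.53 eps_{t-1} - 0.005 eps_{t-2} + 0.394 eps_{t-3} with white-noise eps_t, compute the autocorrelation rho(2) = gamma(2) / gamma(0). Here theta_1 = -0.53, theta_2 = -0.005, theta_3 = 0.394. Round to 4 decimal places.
\rho(2) = -0.1489

For an MA(q) process with theta_0 = 1, the autocovariance is
  gamma(k) = sigma^2 * sum_{i=0..q-k} theta_i * theta_{i+k},
and rho(k) = gamma(k) / gamma(0). Sigma^2 cancels.
  numerator   = (1)*(-0.005) + (-0.53)*(0.394) = -0.21382.
  denominator = (1)^2 + (-0.53)^2 + (-0.005)^2 + (0.394)^2 = 1.436161.
  rho(2) = -0.21382 / 1.436161 = -0.1489.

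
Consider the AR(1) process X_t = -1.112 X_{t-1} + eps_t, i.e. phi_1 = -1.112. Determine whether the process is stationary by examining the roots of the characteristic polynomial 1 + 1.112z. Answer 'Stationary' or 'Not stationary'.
\text{Not stationary}

The AR(p) characteristic polynomial is P(z) = 1 + 1.112z.
Stationarity requires all roots to lie outside the unit circle, i.e. |z| > 1 for every root.
This is linear in z: 1 + (1.112) z = 0  =>  z = -1/(1.112) = -0.899281,  |z| = 0.899281.
Moduli of all roots: 0.8993.
All moduli strictly greater than 1? No.
Verdict: Not stationary.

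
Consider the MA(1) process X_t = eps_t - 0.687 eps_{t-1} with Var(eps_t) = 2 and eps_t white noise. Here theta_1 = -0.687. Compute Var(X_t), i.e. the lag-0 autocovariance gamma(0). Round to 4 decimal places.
\gamma(0) = 2.9439

For an MA(q) process X_t = eps_t + sum_i theta_i eps_{t-i} with
Var(eps_t) = sigma^2, the variance is
  gamma(0) = sigma^2 * (1 + sum_i theta_i^2).
  sum_i theta_i^2 = (-0.687)^2 = 0.471969.
  gamma(0) = 2 * (1 + 0.471969) = 2 * 1.471969 = 2.943938, which rounds to 2.9439.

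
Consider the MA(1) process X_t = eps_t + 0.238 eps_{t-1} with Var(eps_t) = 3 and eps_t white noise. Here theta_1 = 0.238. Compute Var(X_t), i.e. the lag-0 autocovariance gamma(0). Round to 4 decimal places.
\gamma(0) = 3.1699

For an MA(q) process X_t = eps_t + sum_i theta_i eps_{t-i} with
Var(eps_t) = sigma^2, the variance is
  gamma(0) = sigma^2 * (1 + sum_i theta_i^2).
  sum_i theta_i^2 = (0.238)^2 = 0.056644.
  gamma(0) = 3 * (1 + 0.056644) = 3 * 1.056644 = 3.169932, which rounds to 3.1699.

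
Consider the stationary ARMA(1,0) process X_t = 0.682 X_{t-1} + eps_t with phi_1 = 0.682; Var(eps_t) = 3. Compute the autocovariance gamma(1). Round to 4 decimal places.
\gamma(1) = 3.8252

Multiply the model equation by X_{t-k} and take expectations. With theta_0 = psi_0 = 1 and psi_j the MA(infinity) weights, this gives
  gamma(k) - sum_i phi_i gamma(k-i) = c_k,
  c_k = sigma^2 * sum_{j=k..q} theta_j psi_{j-k}   (c_k = 0 for k > q),
using gamma(-m) = gamma(m).
Pure AR (q = 0): c_0 = sigma^2 = 3, c_k = 0 for k >= 1.
Equations for k = 0 and k = 1 (AR order 1):
  gamma(0) = phi_1 gamma(1) + c_0
  gamma(1) = phi_1 gamma(0) + c_1
Substituting the second into the first: gamma(0) (1 - phi_1^2) = c_0 + phi_1 c_1, so
  gamma(0) = c_0 / (1 - phi_1^2) = 3 / (1 - (0.682)^2) = 3 / 0.534876 = 5.608777.
  gamma(1) = phi_1 gamma(0) = (0.682)(5.608777) = 3.825186.
Therefore gamma(1) = 3.8252 (to 4 decimal places).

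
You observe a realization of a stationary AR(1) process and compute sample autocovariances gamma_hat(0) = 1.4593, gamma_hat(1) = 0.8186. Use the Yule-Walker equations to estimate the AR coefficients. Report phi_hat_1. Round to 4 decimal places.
\hat\phi_{1} = 0.5610

The Yule-Walker equations for an AR(p) process read, in matrix form,
  Gamma_p phi = r_p,   with   (Gamma_p)_{ij} = gamma(|i - j|),
                       (r_p)_i = gamma(i),   i,j = 1..p.
Substitute the sample gammas (Toeplitz matrix and right-hand side of size 1):
  Gamma_p = [[1.4593]]
  r_p     = [0.8186]
With p = 1 this is the single equation gamma(0) phi_1 = gamma(1):
  phi_hat_1 = gamma(1) / gamma(0) = 0.8186 / 1.4593 = 0.5610.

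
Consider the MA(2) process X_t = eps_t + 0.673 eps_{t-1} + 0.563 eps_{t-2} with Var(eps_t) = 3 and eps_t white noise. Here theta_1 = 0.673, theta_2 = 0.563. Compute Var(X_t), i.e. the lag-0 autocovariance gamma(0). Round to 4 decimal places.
\gamma(0) = 5.3097

For an MA(q) process X_t = eps_t + sum_i theta_i eps_{t-i} with
Var(eps_t) = sigma^2, the variance is
  gamma(0) = sigma^2 * (1 + sum_i theta_i^2).
  sum_i theta_i^2 = (0.673)^2 + (0.563)^2 = 0.452929 + 0.316969 = 0.769898.
  gamma(0) = 3 * (1 + 0.769898) = 3 * 1.769898 = 5.309694, which rounds to 5.3097.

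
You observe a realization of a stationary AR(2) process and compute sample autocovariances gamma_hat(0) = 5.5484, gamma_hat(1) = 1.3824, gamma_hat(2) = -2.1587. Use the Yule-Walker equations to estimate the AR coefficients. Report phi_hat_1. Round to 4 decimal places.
\hat\phi_{1} = 0.3690

The Yule-Walker equations for an AR(p) process read, in matrix form,
  Gamma_p phi = r_p,   with   (Gamma_p)_{ij} = gamma(|i - j|),
                       (r_p)_i = gamma(i),   i,j = 1..p.
Substitute the sample gammas (Toeplitz matrix and right-hand side of size 2):
  Gamma_p = [[5.5484, 1.3824], [1.3824, 5.5484]]
  r_p     = [1.3824, -2.1587]
Written out:
  5.5484 phi_1 + 1.3824 phi_2 = 1.3824
  1.3824 phi_1 + 5.5484 phi_2 = -2.1587
Solve by Cramer's rule:
  det = gamma(0)^2 - gamma(1)^2 = (5.5484)^2 - (1.3824)^2 = 30.78474256 - 1.91102976 = 28.8737128
  phi_hat_1 = [gamma(1) gamma(0) - gamma(1) gamma(2)] / det = [(1.3824)(5.5484) - (1.3824)(-2.1587)] / 28.8737128 = 10.65429504 / 28.8737128 = 0.369
  phi_hat_2 = [gamma(0) gamma(2) - gamma(1)^2] / det = [(5.5484)(-2.1587) - (1.3824)^2] / 28.8737128 = -13.88836084 / 28.8737128 = -0.481
So phi_hat = [0.3690, -0.4810].
Therefore phi_hat_1 = 0.3690.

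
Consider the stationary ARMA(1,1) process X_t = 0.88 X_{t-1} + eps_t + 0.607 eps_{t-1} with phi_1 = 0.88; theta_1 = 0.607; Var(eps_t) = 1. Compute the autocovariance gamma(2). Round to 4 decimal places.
\gamma(2) = 8.8987

Multiply the model equation by X_{t-k} and take expectations. With theta_0 = psi_0 = 1 and psi_j the MA(infinity) weights, this gives
  gamma(k) - sum_i phi_i gamma(k-i) = c_k,
  c_k = sigma^2 * sum_{j=k..q} theta_j psi_{j-k}   (c_k = 0 for k > q),
using gamma(-m) = gamma(m).
psi-weights needed (psi_j = theta_j + sum_i phi_i psi_{j-i}):
  psi_1 = theta_1 + phi_1 = 0.607 + (0.88) = 1.487
Right-hand sides:
  c_0 = sigma^2 (1 + theta_1 psi_1) = 1 * (1 + (0.607)(1.487)) = 1 * 1.902609 = 1.902609
  c_1 = sigma^2 theta_1 = 1 * (0.607) = 0.607
  c_2 = 0
Equations for k = 0 and k = 1 (AR order 1):
  gamma(0) = phi_1 gamma(1) + c_0
  gamma(1) = phi_1 gamma(0) + c_1
Substituting the second into the first: gamma(0) (1 - phi_1^2) = c_0 + phi_1 c_1, so
  gamma(0) = (c_0 + phi_1 c_1) / (1 - phi_1^2) = (1.902609 + (0.88)(0.607)) / (1 - (0.88)^2) = 2.436769 / 0.2256 = 10.801281.
  gamma(1) = phi_1 gamma(0) + c_1 = (0.88)(10.801281) + (0.607) = 10.112127.
For k = 2 (> q): gamma(2) = phi_1 gamma(1) = (0.88)(10.112127) = 8.898672.
Therefore gamma(2) = 8.8987 (to 4 decimal places).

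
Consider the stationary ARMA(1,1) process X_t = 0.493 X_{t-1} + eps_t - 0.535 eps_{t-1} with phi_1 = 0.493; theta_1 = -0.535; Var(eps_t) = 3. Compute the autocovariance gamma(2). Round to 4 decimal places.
\gamma(2) = -0.0604

Multiply the model equation by X_{t-k} and take expectations. With theta_0 = psi_0 = 1 and psi_j the MA(infinity) weights, this gives
  gamma(k) - sum_i phi_i gamma(k-i) = c_k,
  c_k = sigma^2 * sum_{j=k..q} theta_j psi_{j-k}   (c_k = 0 for k > q),
using gamma(-m) = gamma(m).
psi-weights needed (psi_j = theta_j + sum_i phi_i psi_{j-i}):
  psi_1 = theta_1 + phi_1 = -0.535 + (0.493) = -0.042
Right-hand sides:
  c_0 = sigma^2 (1 + theta_1 psi_1) = 3 * (1 + (-0.535)(-0.042)) = 3 * 1.02247 = 3.06741
  c_1 = sigma^2 theta_1 = 3 * (-0.535) = -1.605
  c_2 = 0
Equations for k = 0 and k = 1 (AR order 1):
  gamma(0) = phi_1 gamma(1) + c_0
  gamma(1) = phi_1 gamma(0) + c_1
Substituting the second into the first: gamma(0) (1 - phi_1^2) = c_0 + phi_1 c_1, so
  gamma(0) = (c_0 + phi_1 c_1) / (1 - phi_1^2) = (3.06741 + (0.493)(-1.605)) / (1 - (0.493)^2) = 2.276145 / 0.756951 = 3.006991.
  gamma(1) = phi_1 gamma(0) + c_1 = (0.493)(3.006991) + (-1.605) = -0.122553.
For k = 2 (> q): gamma(2) = phi_1 gamma(1) = (0.493)(-0.122553) = -0.060419.
Therefore gamma(2) = -0.0604 (to 4 decimal places).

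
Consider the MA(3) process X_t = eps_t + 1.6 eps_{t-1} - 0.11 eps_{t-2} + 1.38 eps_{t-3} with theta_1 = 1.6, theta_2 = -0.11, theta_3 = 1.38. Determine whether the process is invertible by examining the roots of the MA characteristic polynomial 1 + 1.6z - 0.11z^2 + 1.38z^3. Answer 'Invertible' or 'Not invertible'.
\text{Not invertible}

The MA(q) characteristic polynomial is P(z) = 1 + 1.6z - 0.11z^2 + 1.38z^3.
Invertibility requires all roots to lie outside the unit circle, i.e. |z| > 1 for every root.
Degree 3: look for a simple real root z0 first, then factor out (1 - z/z0) and solve the remaining quadratic.
Testing z0 = -0.5: P(-0.5) = 1 + (1.6)(-0.5) + (-0.11)(-0.5)^2 + (1.38)(-0.5)^3
  = 1 + (-0.8) + (-0.0275) + (-0.1725) = 0.  So z_0 = -0.5 is a root, |z_0| = 0.5.
Divide out the factor (1 + 2 z) = (1 - z/z0) (since 1/z0 = -2):
  P(z) = (1 + 2 z)(1 + (-0.4) z + (0.69) z^2)
  [check: z-coef -0.4 - (-2) = 1.6; z^2-coef 0.69 - (-2)(-0.4) = -0.11; z^3-coef -(-2)(0.69) = 1.38.]
Remaining roots from the quadratic factor 1 + (-0.4) z + (0.69) z^2:
  Set 1 + (-0.4) z + (0.69) z^2 = 0, i.e. a z^2 + b z + c = 0 with a = 0.69, b = -0.4, c = 1.
  Discriminant D = b^2 - 4ac = (-0.4)^2 - 4*(0.69)*1 = 0.16 - (2.76) = -2.6.
  D < 0, so the roots are the complex-conjugate pair z = (-b +/- i sqrt(-D)) / (2a) = 0.2899 +/- 1.1684i.
  For a conjugate pair |z|^2 = z * conj(z) = (product of roots) = c/a = 1/(0.69) = 1.449275, so |z| = sqrt(1.449275) = 1.2039 for both roots.
Moduli of all roots: 0.5000, 1.2039, 1.2039.
All moduli strictly greater than 1? No.
Verdict: Not invertible.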